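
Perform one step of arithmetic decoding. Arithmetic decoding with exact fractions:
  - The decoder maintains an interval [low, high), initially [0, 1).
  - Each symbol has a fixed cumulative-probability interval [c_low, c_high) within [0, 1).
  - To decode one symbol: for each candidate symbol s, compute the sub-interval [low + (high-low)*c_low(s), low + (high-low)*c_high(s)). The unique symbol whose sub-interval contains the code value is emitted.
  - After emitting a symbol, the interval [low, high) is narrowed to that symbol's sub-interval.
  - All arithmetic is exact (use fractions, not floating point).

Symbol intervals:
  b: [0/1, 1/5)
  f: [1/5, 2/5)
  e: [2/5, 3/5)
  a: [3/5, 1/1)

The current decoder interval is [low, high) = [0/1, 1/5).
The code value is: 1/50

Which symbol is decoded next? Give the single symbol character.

Interval width = high − low = 1/5 − 0/1 = 1/5
Scaled code = (code − low) / width = (1/50 − 0/1) / 1/5 = 1/10
  b: [0/1, 1/5) ← scaled code falls here ✓
  f: [1/5, 2/5) 
  e: [2/5, 3/5) 
  a: [3/5, 1/1) 

Answer: b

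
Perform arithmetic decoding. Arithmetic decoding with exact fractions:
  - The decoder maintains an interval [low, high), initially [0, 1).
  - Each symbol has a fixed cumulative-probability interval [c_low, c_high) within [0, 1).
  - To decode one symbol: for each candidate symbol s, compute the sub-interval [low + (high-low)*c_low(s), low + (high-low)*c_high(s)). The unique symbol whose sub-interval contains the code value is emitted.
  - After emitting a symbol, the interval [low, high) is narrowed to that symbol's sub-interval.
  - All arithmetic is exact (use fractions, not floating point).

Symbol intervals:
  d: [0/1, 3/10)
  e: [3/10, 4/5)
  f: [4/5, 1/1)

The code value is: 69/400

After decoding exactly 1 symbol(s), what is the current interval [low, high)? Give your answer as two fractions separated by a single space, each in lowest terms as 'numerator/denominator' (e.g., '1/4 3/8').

Answer: 0/1 3/10

Derivation:
Step 1: interval [0/1, 1/1), width = 1/1 - 0/1 = 1/1
  'd': [0/1 + 1/1*0/1, 0/1 + 1/1*3/10) = [0/1, 3/10) <- contains code 69/400
  'e': [0/1 + 1/1*3/10, 0/1 + 1/1*4/5) = [3/10, 4/5)
  'f': [0/1 + 1/1*4/5, 0/1 + 1/1*1/1) = [4/5, 1/1)
  emit 'd', narrow to [0/1, 3/10)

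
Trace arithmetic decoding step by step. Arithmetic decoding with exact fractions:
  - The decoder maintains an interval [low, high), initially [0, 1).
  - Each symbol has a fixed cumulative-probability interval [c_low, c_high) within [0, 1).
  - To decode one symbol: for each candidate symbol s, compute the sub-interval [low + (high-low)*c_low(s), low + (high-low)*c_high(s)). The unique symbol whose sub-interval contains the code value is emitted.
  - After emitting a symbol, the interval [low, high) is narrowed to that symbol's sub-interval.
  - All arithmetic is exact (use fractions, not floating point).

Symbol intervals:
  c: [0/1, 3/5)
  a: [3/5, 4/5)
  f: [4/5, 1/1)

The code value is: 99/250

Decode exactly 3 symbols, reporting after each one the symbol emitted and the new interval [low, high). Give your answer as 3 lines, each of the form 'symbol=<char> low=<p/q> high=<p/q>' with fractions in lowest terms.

Answer: symbol=c low=0/1 high=3/5
symbol=a low=9/25 high=12/25
symbol=c low=9/25 high=54/125

Derivation:
Step 1: interval [0/1, 1/1), width = 1/1 - 0/1 = 1/1
  'c': [0/1 + 1/1*0/1, 0/1 + 1/1*3/5) = [0/1, 3/5) <- contains code 99/250
  'a': [0/1 + 1/1*3/5, 0/1 + 1/1*4/5) = [3/5, 4/5)
  'f': [0/1 + 1/1*4/5, 0/1 + 1/1*1/1) = [4/5, 1/1)
  emit 'c', narrow to [0/1, 3/5)
Step 2: interval [0/1, 3/5), width = 3/5 - 0/1 = 3/5
  'c': [0/1 + 3/5*0/1, 0/1 + 3/5*3/5) = [0/1, 9/25)
  'a': [0/1 + 3/5*3/5, 0/1 + 3/5*4/5) = [9/25, 12/25) <- contains code 99/250
  'f': [0/1 + 3/5*4/5, 0/1 + 3/5*1/1) = [12/25, 3/5)
  emit 'a', narrow to [9/25, 12/25)
Step 3: interval [9/25, 12/25), width = 12/25 - 9/25 = 3/25
  'c': [9/25 + 3/25*0/1, 9/25 + 3/25*3/5) = [9/25, 54/125) <- contains code 99/250
  'a': [9/25 + 3/25*3/5, 9/25 + 3/25*4/5) = [54/125, 57/125)
  'f': [9/25 + 3/25*4/5, 9/25 + 3/25*1/1) = [57/125, 12/25)
  emit 'c', narrow to [9/25, 54/125)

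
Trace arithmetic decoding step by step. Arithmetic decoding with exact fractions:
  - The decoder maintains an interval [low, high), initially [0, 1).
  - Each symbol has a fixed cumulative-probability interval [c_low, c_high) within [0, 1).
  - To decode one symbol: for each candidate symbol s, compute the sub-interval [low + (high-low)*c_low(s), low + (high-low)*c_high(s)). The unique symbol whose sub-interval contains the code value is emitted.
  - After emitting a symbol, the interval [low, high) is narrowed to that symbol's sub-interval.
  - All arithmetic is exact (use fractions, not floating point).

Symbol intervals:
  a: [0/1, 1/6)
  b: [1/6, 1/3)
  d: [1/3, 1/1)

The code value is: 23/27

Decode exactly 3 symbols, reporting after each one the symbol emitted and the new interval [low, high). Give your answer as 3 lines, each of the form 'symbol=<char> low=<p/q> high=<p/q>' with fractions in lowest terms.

Answer: symbol=d low=1/3 high=1/1
symbol=d low=5/9 high=1/1
symbol=d low=19/27 high=1/1

Derivation:
Step 1: interval [0/1, 1/1), width = 1/1 - 0/1 = 1/1
  'a': [0/1 + 1/1*0/1, 0/1 + 1/1*1/6) = [0/1, 1/6)
  'b': [0/1 + 1/1*1/6, 0/1 + 1/1*1/3) = [1/6, 1/3)
  'd': [0/1 + 1/1*1/3, 0/1 + 1/1*1/1) = [1/3, 1/1) <- contains code 23/27
  emit 'd', narrow to [1/3, 1/1)
Step 2: interval [1/3, 1/1), width = 1/1 - 1/3 = 2/3
  'a': [1/3 + 2/3*0/1, 1/3 + 2/3*1/6) = [1/3, 4/9)
  'b': [1/3 + 2/3*1/6, 1/3 + 2/3*1/3) = [4/9, 5/9)
  'd': [1/3 + 2/3*1/3, 1/3 + 2/3*1/1) = [5/9, 1/1) <- contains code 23/27
  emit 'd', narrow to [5/9, 1/1)
Step 3: interval [5/9, 1/1), width = 1/1 - 5/9 = 4/9
  'a': [5/9 + 4/9*0/1, 5/9 + 4/9*1/6) = [5/9, 17/27)
  'b': [5/9 + 4/9*1/6, 5/9 + 4/9*1/3) = [17/27, 19/27)
  'd': [5/9 + 4/9*1/3, 5/9 + 4/9*1/1) = [19/27, 1/1) <- contains code 23/27
  emit 'd', narrow to [19/27, 1/1)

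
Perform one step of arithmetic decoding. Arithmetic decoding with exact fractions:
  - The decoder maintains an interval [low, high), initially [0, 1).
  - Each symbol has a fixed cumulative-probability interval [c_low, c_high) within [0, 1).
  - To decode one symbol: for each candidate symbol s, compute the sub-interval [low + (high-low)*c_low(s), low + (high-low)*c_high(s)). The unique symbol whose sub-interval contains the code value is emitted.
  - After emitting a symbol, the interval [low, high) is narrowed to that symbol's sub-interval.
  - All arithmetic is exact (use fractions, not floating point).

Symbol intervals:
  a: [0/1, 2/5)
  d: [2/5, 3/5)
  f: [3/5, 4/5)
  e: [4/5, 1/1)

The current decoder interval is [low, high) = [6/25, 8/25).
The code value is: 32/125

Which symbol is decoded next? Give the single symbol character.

Interval width = high − low = 8/25 − 6/25 = 2/25
Scaled code = (code − low) / width = (32/125 − 6/25) / 2/25 = 1/5
  a: [0/1, 2/5) ← scaled code falls here ✓
  d: [2/5, 3/5) 
  f: [3/5, 4/5) 
  e: [4/5, 1/1) 

Answer: a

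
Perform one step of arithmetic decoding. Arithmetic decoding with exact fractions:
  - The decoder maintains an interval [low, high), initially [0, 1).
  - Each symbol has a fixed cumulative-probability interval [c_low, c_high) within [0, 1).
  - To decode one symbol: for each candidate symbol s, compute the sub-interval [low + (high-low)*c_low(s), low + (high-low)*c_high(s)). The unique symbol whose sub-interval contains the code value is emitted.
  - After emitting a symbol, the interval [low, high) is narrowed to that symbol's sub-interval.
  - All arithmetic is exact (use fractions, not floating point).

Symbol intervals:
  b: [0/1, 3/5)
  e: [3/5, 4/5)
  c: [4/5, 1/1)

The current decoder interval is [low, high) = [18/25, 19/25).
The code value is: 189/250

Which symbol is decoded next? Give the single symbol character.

Answer: c

Derivation:
Interval width = high − low = 19/25 − 18/25 = 1/25
Scaled code = (code − low) / width = (189/250 − 18/25) / 1/25 = 9/10
  b: [0/1, 3/5) 
  e: [3/5, 4/5) 
  c: [4/5, 1/1) ← scaled code falls here ✓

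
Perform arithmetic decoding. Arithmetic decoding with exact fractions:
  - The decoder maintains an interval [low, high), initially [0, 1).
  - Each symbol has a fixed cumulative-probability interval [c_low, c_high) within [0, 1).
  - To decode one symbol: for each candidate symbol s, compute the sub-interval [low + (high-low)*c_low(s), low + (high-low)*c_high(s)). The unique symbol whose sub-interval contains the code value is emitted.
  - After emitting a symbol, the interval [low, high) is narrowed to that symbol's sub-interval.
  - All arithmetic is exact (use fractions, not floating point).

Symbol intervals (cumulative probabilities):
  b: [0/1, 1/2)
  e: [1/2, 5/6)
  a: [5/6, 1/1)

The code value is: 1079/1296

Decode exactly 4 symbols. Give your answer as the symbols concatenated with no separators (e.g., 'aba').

Step 1: interval [0/1, 1/1), width = 1/1 - 0/1 = 1/1
  'b': [0/1 + 1/1*0/1, 0/1 + 1/1*1/2) = [0/1, 1/2)
  'e': [0/1 + 1/1*1/2, 0/1 + 1/1*5/6) = [1/2, 5/6) <- contains code 1079/1296
  'a': [0/1 + 1/1*5/6, 0/1 + 1/1*1/1) = [5/6, 1/1)
  emit 'e', narrow to [1/2, 5/6)
Step 2: interval [1/2, 5/6), width = 5/6 - 1/2 = 1/3
  'b': [1/2 + 1/3*0/1, 1/2 + 1/3*1/2) = [1/2, 2/3)
  'e': [1/2 + 1/3*1/2, 1/2 + 1/3*5/6) = [2/3, 7/9)
  'a': [1/2 + 1/3*5/6, 1/2 + 1/3*1/1) = [7/9, 5/6) <- contains code 1079/1296
  emit 'a', narrow to [7/9, 5/6)
Step 3: interval [7/9, 5/6), width = 5/6 - 7/9 = 1/18
  'b': [7/9 + 1/18*0/1, 7/9 + 1/18*1/2) = [7/9, 29/36)
  'e': [7/9 + 1/18*1/2, 7/9 + 1/18*5/6) = [29/36, 89/108)
  'a': [7/9 + 1/18*5/6, 7/9 + 1/18*1/1) = [89/108, 5/6) <- contains code 1079/1296
  emit 'a', narrow to [89/108, 5/6)
Step 4: interval [89/108, 5/6), width = 5/6 - 89/108 = 1/108
  'b': [89/108 + 1/108*0/1, 89/108 + 1/108*1/2) = [89/108, 179/216)
  'e': [89/108 + 1/108*1/2, 89/108 + 1/108*5/6) = [179/216, 539/648)
  'a': [89/108 + 1/108*5/6, 89/108 + 1/108*1/1) = [539/648, 5/6) <- contains code 1079/1296
  emit 'a', narrow to [539/648, 5/6)

Answer: eaaa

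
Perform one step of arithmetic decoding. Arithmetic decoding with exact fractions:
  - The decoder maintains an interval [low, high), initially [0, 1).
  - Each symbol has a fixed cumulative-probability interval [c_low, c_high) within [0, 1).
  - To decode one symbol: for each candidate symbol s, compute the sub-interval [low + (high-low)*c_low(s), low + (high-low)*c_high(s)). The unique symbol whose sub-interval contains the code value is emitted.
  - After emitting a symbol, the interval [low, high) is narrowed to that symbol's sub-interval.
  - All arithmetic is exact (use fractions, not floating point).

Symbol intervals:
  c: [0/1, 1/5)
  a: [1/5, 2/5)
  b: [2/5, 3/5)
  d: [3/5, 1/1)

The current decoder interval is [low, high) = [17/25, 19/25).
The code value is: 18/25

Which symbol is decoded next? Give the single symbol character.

Answer: b

Derivation:
Interval width = high − low = 19/25 − 17/25 = 2/25
Scaled code = (code − low) / width = (18/25 − 17/25) / 2/25 = 1/2
  c: [0/1, 1/5) 
  a: [1/5, 2/5) 
  b: [2/5, 3/5) ← scaled code falls here ✓
  d: [3/5, 1/1) 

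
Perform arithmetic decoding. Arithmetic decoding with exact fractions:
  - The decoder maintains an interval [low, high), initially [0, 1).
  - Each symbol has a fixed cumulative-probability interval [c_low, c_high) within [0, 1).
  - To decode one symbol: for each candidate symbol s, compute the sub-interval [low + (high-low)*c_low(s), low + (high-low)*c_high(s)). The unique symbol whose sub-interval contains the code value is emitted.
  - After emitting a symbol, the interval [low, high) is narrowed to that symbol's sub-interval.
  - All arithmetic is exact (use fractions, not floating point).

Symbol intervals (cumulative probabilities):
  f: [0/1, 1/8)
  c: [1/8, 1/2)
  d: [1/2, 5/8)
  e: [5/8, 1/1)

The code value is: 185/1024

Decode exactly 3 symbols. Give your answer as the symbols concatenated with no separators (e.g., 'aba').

Step 1: interval [0/1, 1/1), width = 1/1 - 0/1 = 1/1
  'f': [0/1 + 1/1*0/1, 0/1 + 1/1*1/8) = [0/1, 1/8)
  'c': [0/1 + 1/1*1/8, 0/1 + 1/1*1/2) = [1/8, 1/2) <- contains code 185/1024
  'd': [0/1 + 1/1*1/2, 0/1 + 1/1*5/8) = [1/2, 5/8)
  'e': [0/1 + 1/1*5/8, 0/1 + 1/1*1/1) = [5/8, 1/1)
  emit 'c', narrow to [1/8, 1/2)
Step 2: interval [1/8, 1/2), width = 1/2 - 1/8 = 3/8
  'f': [1/8 + 3/8*0/1, 1/8 + 3/8*1/8) = [1/8, 11/64)
  'c': [1/8 + 3/8*1/8, 1/8 + 3/8*1/2) = [11/64, 5/16) <- contains code 185/1024
  'd': [1/8 + 3/8*1/2, 1/8 + 3/8*5/8) = [5/16, 23/64)
  'e': [1/8 + 3/8*5/8, 1/8 + 3/8*1/1) = [23/64, 1/2)
  emit 'c', narrow to [11/64, 5/16)
Step 3: interval [11/64, 5/16), width = 5/16 - 11/64 = 9/64
  'f': [11/64 + 9/64*0/1, 11/64 + 9/64*1/8) = [11/64, 97/512) <- contains code 185/1024
  'c': [11/64 + 9/64*1/8, 11/64 + 9/64*1/2) = [97/512, 31/128)
  'd': [11/64 + 9/64*1/2, 11/64 + 9/64*5/8) = [31/128, 133/512)
  'e': [11/64 + 9/64*5/8, 11/64 + 9/64*1/1) = [133/512, 5/16)
  emit 'f', narrow to [11/64, 97/512)

Answer: ccf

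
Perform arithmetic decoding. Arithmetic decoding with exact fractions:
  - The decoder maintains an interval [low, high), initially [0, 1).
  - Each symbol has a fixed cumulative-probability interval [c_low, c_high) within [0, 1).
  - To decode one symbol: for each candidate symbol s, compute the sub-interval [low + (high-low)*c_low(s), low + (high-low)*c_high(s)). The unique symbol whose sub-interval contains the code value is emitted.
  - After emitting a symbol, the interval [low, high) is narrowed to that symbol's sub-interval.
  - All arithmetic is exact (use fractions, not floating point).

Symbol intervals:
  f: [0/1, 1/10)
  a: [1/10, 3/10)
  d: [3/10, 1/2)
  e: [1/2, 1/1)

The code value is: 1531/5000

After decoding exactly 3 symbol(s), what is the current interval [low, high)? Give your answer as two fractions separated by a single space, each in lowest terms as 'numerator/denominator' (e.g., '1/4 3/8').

Answer: 153/500 31/100

Derivation:
Step 1: interval [0/1, 1/1), width = 1/1 - 0/1 = 1/1
  'f': [0/1 + 1/1*0/1, 0/1 + 1/1*1/10) = [0/1, 1/10)
  'a': [0/1 + 1/1*1/10, 0/1 + 1/1*3/10) = [1/10, 3/10)
  'd': [0/1 + 1/1*3/10, 0/1 + 1/1*1/2) = [3/10, 1/2) <- contains code 1531/5000
  'e': [0/1 + 1/1*1/2, 0/1 + 1/1*1/1) = [1/2, 1/1)
  emit 'd', narrow to [3/10, 1/2)
Step 2: interval [3/10, 1/2), width = 1/2 - 3/10 = 1/5
  'f': [3/10 + 1/5*0/1, 3/10 + 1/5*1/10) = [3/10, 8/25) <- contains code 1531/5000
  'a': [3/10 + 1/5*1/10, 3/10 + 1/5*3/10) = [8/25, 9/25)
  'd': [3/10 + 1/5*3/10, 3/10 + 1/5*1/2) = [9/25, 2/5)
  'e': [3/10 + 1/5*1/2, 3/10 + 1/5*1/1) = [2/5, 1/2)
  emit 'f', narrow to [3/10, 8/25)
Step 3: interval [3/10, 8/25), width = 8/25 - 3/10 = 1/50
  'f': [3/10 + 1/50*0/1, 3/10 + 1/50*1/10) = [3/10, 151/500)
  'a': [3/10 + 1/50*1/10, 3/10 + 1/50*3/10) = [151/500, 153/500)
  'd': [3/10 + 1/50*3/10, 3/10 + 1/50*1/2) = [153/500, 31/100) <- contains code 1531/5000
  'e': [3/10 + 1/50*1/2, 3/10 + 1/50*1/1) = [31/100, 8/25)
  emit 'd', narrow to [153/500, 31/100)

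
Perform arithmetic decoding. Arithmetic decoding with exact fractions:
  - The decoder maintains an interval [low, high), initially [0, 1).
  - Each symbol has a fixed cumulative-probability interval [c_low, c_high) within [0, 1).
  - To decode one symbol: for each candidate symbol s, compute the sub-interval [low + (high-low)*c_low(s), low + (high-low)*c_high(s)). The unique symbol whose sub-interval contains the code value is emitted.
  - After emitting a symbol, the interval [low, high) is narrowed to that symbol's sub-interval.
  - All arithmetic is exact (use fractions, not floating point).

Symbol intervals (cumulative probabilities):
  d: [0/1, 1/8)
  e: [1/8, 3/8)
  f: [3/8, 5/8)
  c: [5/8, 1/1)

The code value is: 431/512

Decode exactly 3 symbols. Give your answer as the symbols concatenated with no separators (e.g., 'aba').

Step 1: interval [0/1, 1/1), width = 1/1 - 0/1 = 1/1
  'd': [0/1 + 1/1*0/1, 0/1 + 1/1*1/8) = [0/1, 1/8)
  'e': [0/1 + 1/1*1/8, 0/1 + 1/1*3/8) = [1/8, 3/8)
  'f': [0/1 + 1/1*3/8, 0/1 + 1/1*5/8) = [3/8, 5/8)
  'c': [0/1 + 1/1*5/8, 0/1 + 1/1*1/1) = [5/8, 1/1) <- contains code 431/512
  emit 'c', narrow to [5/8, 1/1)
Step 2: interval [5/8, 1/1), width = 1/1 - 5/8 = 3/8
  'd': [5/8 + 3/8*0/1, 5/8 + 3/8*1/8) = [5/8, 43/64)
  'e': [5/8 + 3/8*1/8, 5/8 + 3/8*3/8) = [43/64, 49/64)
  'f': [5/8 + 3/8*3/8, 5/8 + 3/8*5/8) = [49/64, 55/64) <- contains code 431/512
  'c': [5/8 + 3/8*5/8, 5/8 + 3/8*1/1) = [55/64, 1/1)
  emit 'f', narrow to [49/64, 55/64)
Step 3: interval [49/64, 55/64), width = 55/64 - 49/64 = 3/32
  'd': [49/64 + 3/32*0/1, 49/64 + 3/32*1/8) = [49/64, 199/256)
  'e': [49/64 + 3/32*1/8, 49/64 + 3/32*3/8) = [199/256, 205/256)
  'f': [49/64 + 3/32*3/8, 49/64 + 3/32*5/8) = [205/256, 211/256)
  'c': [49/64 + 3/32*5/8, 49/64 + 3/32*1/1) = [211/256, 55/64) <- contains code 431/512
  emit 'c', narrow to [211/256, 55/64)

Answer: cfc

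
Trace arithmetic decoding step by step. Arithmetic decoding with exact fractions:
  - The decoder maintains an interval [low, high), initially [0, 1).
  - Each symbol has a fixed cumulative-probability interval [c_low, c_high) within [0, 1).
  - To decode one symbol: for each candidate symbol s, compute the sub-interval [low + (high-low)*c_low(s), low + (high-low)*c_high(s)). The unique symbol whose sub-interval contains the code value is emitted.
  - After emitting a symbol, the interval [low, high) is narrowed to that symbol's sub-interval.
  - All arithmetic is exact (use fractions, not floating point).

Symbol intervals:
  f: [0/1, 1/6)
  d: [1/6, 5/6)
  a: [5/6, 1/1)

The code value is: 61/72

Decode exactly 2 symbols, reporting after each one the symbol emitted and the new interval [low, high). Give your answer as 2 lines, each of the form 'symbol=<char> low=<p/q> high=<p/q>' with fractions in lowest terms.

Answer: symbol=a low=5/6 high=1/1
symbol=f low=5/6 high=31/36

Derivation:
Step 1: interval [0/1, 1/1), width = 1/1 - 0/1 = 1/1
  'f': [0/1 + 1/1*0/1, 0/1 + 1/1*1/6) = [0/1, 1/6)
  'd': [0/1 + 1/1*1/6, 0/1 + 1/1*5/6) = [1/6, 5/6)
  'a': [0/1 + 1/1*5/6, 0/1 + 1/1*1/1) = [5/6, 1/1) <- contains code 61/72
  emit 'a', narrow to [5/6, 1/1)
Step 2: interval [5/6, 1/1), width = 1/1 - 5/6 = 1/6
  'f': [5/6 + 1/6*0/1, 5/6 + 1/6*1/6) = [5/6, 31/36) <- contains code 61/72
  'd': [5/6 + 1/6*1/6, 5/6 + 1/6*5/6) = [31/36, 35/36)
  'a': [5/6 + 1/6*5/6, 5/6 + 1/6*1/1) = [35/36, 1/1)
  emit 'f', narrow to [5/6, 31/36)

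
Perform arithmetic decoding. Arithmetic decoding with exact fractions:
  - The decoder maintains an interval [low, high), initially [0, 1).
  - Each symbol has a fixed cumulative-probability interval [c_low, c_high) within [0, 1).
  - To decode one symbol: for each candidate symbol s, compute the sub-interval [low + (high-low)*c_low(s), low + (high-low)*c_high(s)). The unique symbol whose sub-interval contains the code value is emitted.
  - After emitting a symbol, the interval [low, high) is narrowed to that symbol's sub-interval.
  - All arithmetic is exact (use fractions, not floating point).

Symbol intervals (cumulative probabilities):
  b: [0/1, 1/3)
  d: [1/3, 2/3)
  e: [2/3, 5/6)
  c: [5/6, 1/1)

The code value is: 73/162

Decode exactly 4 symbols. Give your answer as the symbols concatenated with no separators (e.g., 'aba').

Step 1: interval [0/1, 1/1), width = 1/1 - 0/1 = 1/1
  'b': [0/1 + 1/1*0/1, 0/1 + 1/1*1/3) = [0/1, 1/3)
  'd': [0/1 + 1/1*1/3, 0/1 + 1/1*2/3) = [1/3, 2/3) <- contains code 73/162
  'e': [0/1 + 1/1*2/3, 0/1 + 1/1*5/6) = [2/3, 5/6)
  'c': [0/1 + 1/1*5/6, 0/1 + 1/1*1/1) = [5/6, 1/1)
  emit 'd', narrow to [1/3, 2/3)
Step 2: interval [1/3, 2/3), width = 2/3 - 1/3 = 1/3
  'b': [1/3 + 1/3*0/1, 1/3 + 1/3*1/3) = [1/3, 4/9)
  'd': [1/3 + 1/3*1/3, 1/3 + 1/3*2/3) = [4/9, 5/9) <- contains code 73/162
  'e': [1/3 + 1/3*2/3, 1/3 + 1/3*5/6) = [5/9, 11/18)
  'c': [1/3 + 1/3*5/6, 1/3 + 1/3*1/1) = [11/18, 2/3)
  emit 'd', narrow to [4/9, 5/9)
Step 3: interval [4/9, 5/9), width = 5/9 - 4/9 = 1/9
  'b': [4/9 + 1/9*0/1, 4/9 + 1/9*1/3) = [4/9, 13/27) <- contains code 73/162
  'd': [4/9 + 1/9*1/3, 4/9 + 1/9*2/3) = [13/27, 14/27)
  'e': [4/9 + 1/9*2/3, 4/9 + 1/9*5/6) = [14/27, 29/54)
  'c': [4/9 + 1/9*5/6, 4/9 + 1/9*1/1) = [29/54, 5/9)
  emit 'b', narrow to [4/9, 13/27)
Step 4: interval [4/9, 13/27), width = 13/27 - 4/9 = 1/27
  'b': [4/9 + 1/27*0/1, 4/9 + 1/27*1/3) = [4/9, 37/81) <- contains code 73/162
  'd': [4/9 + 1/27*1/3, 4/9 + 1/27*2/3) = [37/81, 38/81)
  'e': [4/9 + 1/27*2/3, 4/9 + 1/27*5/6) = [38/81, 77/162)
  'c': [4/9 + 1/27*5/6, 4/9 + 1/27*1/1) = [77/162, 13/27)
  emit 'b', narrow to [4/9, 37/81)

Answer: ddbb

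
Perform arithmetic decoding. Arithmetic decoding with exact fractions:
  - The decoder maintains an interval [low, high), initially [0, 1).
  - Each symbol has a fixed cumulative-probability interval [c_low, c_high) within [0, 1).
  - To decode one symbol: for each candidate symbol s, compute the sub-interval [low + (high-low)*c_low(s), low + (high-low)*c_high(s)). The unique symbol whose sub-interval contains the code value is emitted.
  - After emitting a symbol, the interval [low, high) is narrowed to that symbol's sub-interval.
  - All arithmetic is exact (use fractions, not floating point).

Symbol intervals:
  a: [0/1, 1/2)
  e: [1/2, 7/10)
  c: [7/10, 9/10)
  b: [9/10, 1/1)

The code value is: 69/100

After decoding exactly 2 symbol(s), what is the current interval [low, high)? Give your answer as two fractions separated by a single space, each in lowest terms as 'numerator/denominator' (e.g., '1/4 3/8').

Step 1: interval [0/1, 1/1), width = 1/1 - 0/1 = 1/1
  'a': [0/1 + 1/1*0/1, 0/1 + 1/1*1/2) = [0/1, 1/2)
  'e': [0/1 + 1/1*1/2, 0/1 + 1/1*7/10) = [1/2, 7/10) <- contains code 69/100
  'c': [0/1 + 1/1*7/10, 0/1 + 1/1*9/10) = [7/10, 9/10)
  'b': [0/1 + 1/1*9/10, 0/1 + 1/1*1/1) = [9/10, 1/1)
  emit 'e', narrow to [1/2, 7/10)
Step 2: interval [1/2, 7/10), width = 7/10 - 1/2 = 1/5
  'a': [1/2 + 1/5*0/1, 1/2 + 1/5*1/2) = [1/2, 3/5)
  'e': [1/2 + 1/5*1/2, 1/2 + 1/5*7/10) = [3/5, 16/25)
  'c': [1/2 + 1/5*7/10, 1/2 + 1/5*9/10) = [16/25, 17/25)
  'b': [1/2 + 1/5*9/10, 1/2 + 1/5*1/1) = [17/25, 7/10) <- contains code 69/100
  emit 'b', narrow to [17/25, 7/10)

Answer: 17/25 7/10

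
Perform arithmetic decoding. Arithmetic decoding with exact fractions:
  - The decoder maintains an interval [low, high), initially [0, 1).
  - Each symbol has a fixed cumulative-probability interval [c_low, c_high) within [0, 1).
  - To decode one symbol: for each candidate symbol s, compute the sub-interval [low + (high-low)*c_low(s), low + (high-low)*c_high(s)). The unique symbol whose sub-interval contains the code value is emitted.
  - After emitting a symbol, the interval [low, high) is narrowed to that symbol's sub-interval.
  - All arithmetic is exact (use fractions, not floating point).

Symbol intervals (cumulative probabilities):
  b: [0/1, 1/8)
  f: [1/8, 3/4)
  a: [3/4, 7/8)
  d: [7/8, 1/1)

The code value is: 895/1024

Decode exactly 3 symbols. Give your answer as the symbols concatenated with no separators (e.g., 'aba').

Step 1: interval [0/1, 1/1), width = 1/1 - 0/1 = 1/1
  'b': [0/1 + 1/1*0/1, 0/1 + 1/1*1/8) = [0/1, 1/8)
  'f': [0/1 + 1/1*1/8, 0/1 + 1/1*3/4) = [1/8, 3/4)
  'a': [0/1 + 1/1*3/4, 0/1 + 1/1*7/8) = [3/4, 7/8) <- contains code 895/1024
  'd': [0/1 + 1/1*7/8, 0/1 + 1/1*1/1) = [7/8, 1/1)
  emit 'a', narrow to [3/4, 7/8)
Step 2: interval [3/4, 7/8), width = 7/8 - 3/4 = 1/8
  'b': [3/4 + 1/8*0/1, 3/4 + 1/8*1/8) = [3/4, 49/64)
  'f': [3/4 + 1/8*1/8, 3/4 + 1/8*3/4) = [49/64, 27/32)
  'a': [3/4 + 1/8*3/4, 3/4 + 1/8*7/8) = [27/32, 55/64)
  'd': [3/4 + 1/8*7/8, 3/4 + 1/8*1/1) = [55/64, 7/8) <- contains code 895/1024
  emit 'd', narrow to [55/64, 7/8)
Step 3: interval [55/64, 7/8), width = 7/8 - 55/64 = 1/64
  'b': [55/64 + 1/64*0/1, 55/64 + 1/64*1/8) = [55/64, 441/512)
  'f': [55/64 + 1/64*1/8, 55/64 + 1/64*3/4) = [441/512, 223/256)
  'a': [55/64 + 1/64*3/4, 55/64 + 1/64*7/8) = [223/256, 447/512)
  'd': [55/64 + 1/64*7/8, 55/64 + 1/64*1/1) = [447/512, 7/8) <- contains code 895/1024
  emit 'd', narrow to [447/512, 7/8)

Answer: add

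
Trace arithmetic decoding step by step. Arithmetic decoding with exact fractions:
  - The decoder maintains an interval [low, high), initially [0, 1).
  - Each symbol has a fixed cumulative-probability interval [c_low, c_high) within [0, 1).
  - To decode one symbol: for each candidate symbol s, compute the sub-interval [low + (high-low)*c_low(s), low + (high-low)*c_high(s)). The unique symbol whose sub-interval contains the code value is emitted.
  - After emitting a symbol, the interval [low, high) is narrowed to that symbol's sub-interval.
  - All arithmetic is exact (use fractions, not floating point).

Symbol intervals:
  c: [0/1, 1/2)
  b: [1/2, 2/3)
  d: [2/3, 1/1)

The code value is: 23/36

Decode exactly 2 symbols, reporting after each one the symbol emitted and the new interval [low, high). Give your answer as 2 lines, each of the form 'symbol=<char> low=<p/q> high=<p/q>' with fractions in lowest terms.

Step 1: interval [0/1, 1/1), width = 1/1 - 0/1 = 1/1
  'c': [0/1 + 1/1*0/1, 0/1 + 1/1*1/2) = [0/1, 1/2)
  'b': [0/1 + 1/1*1/2, 0/1 + 1/1*2/3) = [1/2, 2/3) <- contains code 23/36
  'd': [0/1 + 1/1*2/3, 0/1 + 1/1*1/1) = [2/3, 1/1)
  emit 'b', narrow to [1/2, 2/3)
Step 2: interval [1/2, 2/3), width = 2/3 - 1/2 = 1/6
  'c': [1/2 + 1/6*0/1, 1/2 + 1/6*1/2) = [1/2, 7/12)
  'b': [1/2 + 1/6*1/2, 1/2 + 1/6*2/3) = [7/12, 11/18)
  'd': [1/2 + 1/6*2/3, 1/2 + 1/6*1/1) = [11/18, 2/3) <- contains code 23/36
  emit 'd', narrow to [11/18, 2/3)

Answer: symbol=b low=1/2 high=2/3
symbol=d low=11/18 high=2/3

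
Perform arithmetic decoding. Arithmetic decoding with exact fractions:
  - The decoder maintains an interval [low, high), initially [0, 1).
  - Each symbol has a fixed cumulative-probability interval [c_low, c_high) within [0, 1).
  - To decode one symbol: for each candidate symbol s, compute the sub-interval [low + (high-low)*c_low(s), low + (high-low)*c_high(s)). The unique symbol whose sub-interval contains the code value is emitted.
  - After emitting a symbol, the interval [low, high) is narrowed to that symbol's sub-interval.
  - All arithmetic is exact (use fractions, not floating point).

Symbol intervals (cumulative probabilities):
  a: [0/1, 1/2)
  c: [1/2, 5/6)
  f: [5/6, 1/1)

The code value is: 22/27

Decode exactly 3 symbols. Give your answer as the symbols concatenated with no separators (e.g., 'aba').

Step 1: interval [0/1, 1/1), width = 1/1 - 0/1 = 1/1
  'a': [0/1 + 1/1*0/1, 0/1 + 1/1*1/2) = [0/1, 1/2)
  'c': [0/1 + 1/1*1/2, 0/1 + 1/1*5/6) = [1/2, 5/6) <- contains code 22/27
  'f': [0/1 + 1/1*5/6, 0/1 + 1/1*1/1) = [5/6, 1/1)
  emit 'c', narrow to [1/2, 5/6)
Step 2: interval [1/2, 5/6), width = 5/6 - 1/2 = 1/3
  'a': [1/2 + 1/3*0/1, 1/2 + 1/3*1/2) = [1/2, 2/3)
  'c': [1/2 + 1/3*1/2, 1/2 + 1/3*5/6) = [2/3, 7/9)
  'f': [1/2 + 1/3*5/6, 1/2 + 1/3*1/1) = [7/9, 5/6) <- contains code 22/27
  emit 'f', narrow to [7/9, 5/6)
Step 3: interval [7/9, 5/6), width = 5/6 - 7/9 = 1/18
  'a': [7/9 + 1/18*0/1, 7/9 + 1/18*1/2) = [7/9, 29/36)
  'c': [7/9 + 1/18*1/2, 7/9 + 1/18*5/6) = [29/36, 89/108) <- contains code 22/27
  'f': [7/9 + 1/18*5/6, 7/9 + 1/18*1/1) = [89/108, 5/6)
  emit 'c', narrow to [29/36, 89/108)

Answer: cfc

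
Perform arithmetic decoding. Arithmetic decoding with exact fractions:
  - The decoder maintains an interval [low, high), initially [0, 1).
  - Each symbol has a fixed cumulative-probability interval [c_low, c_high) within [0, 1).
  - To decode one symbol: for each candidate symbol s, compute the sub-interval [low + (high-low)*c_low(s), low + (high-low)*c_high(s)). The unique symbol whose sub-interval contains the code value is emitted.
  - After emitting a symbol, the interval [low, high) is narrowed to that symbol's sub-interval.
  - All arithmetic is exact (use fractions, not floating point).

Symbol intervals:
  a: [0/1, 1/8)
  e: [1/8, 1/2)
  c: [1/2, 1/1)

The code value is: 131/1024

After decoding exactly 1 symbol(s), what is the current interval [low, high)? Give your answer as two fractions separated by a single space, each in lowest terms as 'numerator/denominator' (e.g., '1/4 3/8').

Step 1: interval [0/1, 1/1), width = 1/1 - 0/1 = 1/1
  'a': [0/1 + 1/1*0/1, 0/1 + 1/1*1/8) = [0/1, 1/8)
  'e': [0/1 + 1/1*1/8, 0/1 + 1/1*1/2) = [1/8, 1/2) <- contains code 131/1024
  'c': [0/1 + 1/1*1/2, 0/1 + 1/1*1/1) = [1/2, 1/1)
  emit 'e', narrow to [1/8, 1/2)

Answer: 1/8 1/2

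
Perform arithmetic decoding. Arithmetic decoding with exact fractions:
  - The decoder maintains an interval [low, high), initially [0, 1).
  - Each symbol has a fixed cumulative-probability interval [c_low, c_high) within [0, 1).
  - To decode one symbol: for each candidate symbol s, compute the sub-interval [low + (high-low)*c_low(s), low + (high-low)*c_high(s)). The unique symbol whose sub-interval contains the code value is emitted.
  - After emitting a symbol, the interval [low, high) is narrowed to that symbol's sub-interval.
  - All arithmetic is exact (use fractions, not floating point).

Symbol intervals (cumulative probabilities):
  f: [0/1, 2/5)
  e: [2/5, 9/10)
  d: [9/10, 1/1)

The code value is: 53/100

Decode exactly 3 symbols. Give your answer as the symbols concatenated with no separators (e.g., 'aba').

Answer: efe

Derivation:
Step 1: interval [0/1, 1/1), width = 1/1 - 0/1 = 1/1
  'f': [0/1 + 1/1*0/1, 0/1 + 1/1*2/5) = [0/1, 2/5)
  'e': [0/1 + 1/1*2/5, 0/1 + 1/1*9/10) = [2/5, 9/10) <- contains code 53/100
  'd': [0/1 + 1/1*9/10, 0/1 + 1/1*1/1) = [9/10, 1/1)
  emit 'e', narrow to [2/5, 9/10)
Step 2: interval [2/5, 9/10), width = 9/10 - 2/5 = 1/2
  'f': [2/5 + 1/2*0/1, 2/5 + 1/2*2/5) = [2/5, 3/5) <- contains code 53/100
  'e': [2/5 + 1/2*2/5, 2/5 + 1/2*9/10) = [3/5, 17/20)
  'd': [2/5 + 1/2*9/10, 2/5 + 1/2*1/1) = [17/20, 9/10)
  emit 'f', narrow to [2/5, 3/5)
Step 3: interval [2/5, 3/5), width = 3/5 - 2/5 = 1/5
  'f': [2/5 + 1/5*0/1, 2/5 + 1/5*2/5) = [2/5, 12/25)
  'e': [2/5 + 1/5*2/5, 2/5 + 1/5*9/10) = [12/25, 29/50) <- contains code 53/100
  'd': [2/5 + 1/5*9/10, 2/5 + 1/5*1/1) = [29/50, 3/5)
  emit 'e', narrow to [12/25, 29/50)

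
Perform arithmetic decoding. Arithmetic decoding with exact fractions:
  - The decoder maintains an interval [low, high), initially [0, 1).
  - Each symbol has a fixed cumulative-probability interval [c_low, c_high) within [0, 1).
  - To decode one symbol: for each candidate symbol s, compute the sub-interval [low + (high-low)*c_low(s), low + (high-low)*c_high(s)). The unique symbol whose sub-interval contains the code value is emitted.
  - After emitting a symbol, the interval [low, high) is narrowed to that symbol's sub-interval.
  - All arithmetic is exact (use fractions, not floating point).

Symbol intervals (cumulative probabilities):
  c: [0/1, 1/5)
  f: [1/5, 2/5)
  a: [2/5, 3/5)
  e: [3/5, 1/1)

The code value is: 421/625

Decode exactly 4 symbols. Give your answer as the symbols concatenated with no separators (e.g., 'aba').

Step 1: interval [0/1, 1/1), width = 1/1 - 0/1 = 1/1
  'c': [0/1 + 1/1*0/1, 0/1 + 1/1*1/5) = [0/1, 1/5)
  'f': [0/1 + 1/1*1/5, 0/1 + 1/1*2/5) = [1/5, 2/5)
  'a': [0/1 + 1/1*2/5, 0/1 + 1/1*3/5) = [2/5, 3/5)
  'e': [0/1 + 1/1*3/5, 0/1 + 1/1*1/1) = [3/5, 1/1) <- contains code 421/625
  emit 'e', narrow to [3/5, 1/1)
Step 2: interval [3/5, 1/1), width = 1/1 - 3/5 = 2/5
  'c': [3/5 + 2/5*0/1, 3/5 + 2/5*1/5) = [3/5, 17/25) <- contains code 421/625
  'f': [3/5 + 2/5*1/5, 3/5 + 2/5*2/5) = [17/25, 19/25)
  'a': [3/5 + 2/5*2/5, 3/5 + 2/5*3/5) = [19/25, 21/25)
  'e': [3/5 + 2/5*3/5, 3/5 + 2/5*1/1) = [21/25, 1/1)
  emit 'c', narrow to [3/5, 17/25)
Step 3: interval [3/5, 17/25), width = 17/25 - 3/5 = 2/25
  'c': [3/5 + 2/25*0/1, 3/5 + 2/25*1/5) = [3/5, 77/125)
  'f': [3/5 + 2/25*1/5, 3/5 + 2/25*2/5) = [77/125, 79/125)
  'a': [3/5 + 2/25*2/5, 3/5 + 2/25*3/5) = [79/125, 81/125)
  'e': [3/5 + 2/25*3/5, 3/5 + 2/25*1/1) = [81/125, 17/25) <- contains code 421/625
  emit 'e', narrow to [81/125, 17/25)
Step 4: interval [81/125, 17/25), width = 17/25 - 81/125 = 4/125
  'c': [81/125 + 4/125*0/1, 81/125 + 4/125*1/5) = [81/125, 409/625)
  'f': [81/125 + 4/125*1/5, 81/125 + 4/125*2/5) = [409/625, 413/625)
  'a': [81/125 + 4/125*2/5, 81/125 + 4/125*3/5) = [413/625, 417/625)
  'e': [81/125 + 4/125*3/5, 81/125 + 4/125*1/1) = [417/625, 17/25) <- contains code 421/625
  emit 'e', narrow to [417/625, 17/25)

Answer: ecee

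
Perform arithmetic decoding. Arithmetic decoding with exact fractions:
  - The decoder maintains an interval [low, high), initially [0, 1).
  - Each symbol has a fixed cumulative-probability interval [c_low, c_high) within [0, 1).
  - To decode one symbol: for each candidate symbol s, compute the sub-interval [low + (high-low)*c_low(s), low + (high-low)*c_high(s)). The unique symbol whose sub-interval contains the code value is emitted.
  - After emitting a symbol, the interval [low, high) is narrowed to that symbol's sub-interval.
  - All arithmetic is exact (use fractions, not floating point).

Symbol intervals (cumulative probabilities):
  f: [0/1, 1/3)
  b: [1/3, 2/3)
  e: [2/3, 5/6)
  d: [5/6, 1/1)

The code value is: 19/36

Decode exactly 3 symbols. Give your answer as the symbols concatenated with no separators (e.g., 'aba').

Step 1: interval [0/1, 1/1), width = 1/1 - 0/1 = 1/1
  'f': [0/1 + 1/1*0/1, 0/1 + 1/1*1/3) = [0/1, 1/3)
  'b': [0/1 + 1/1*1/3, 0/1 + 1/1*2/3) = [1/3, 2/3) <- contains code 19/36
  'e': [0/1 + 1/1*2/3, 0/1 + 1/1*5/6) = [2/3, 5/6)
  'd': [0/1 + 1/1*5/6, 0/1 + 1/1*1/1) = [5/6, 1/1)
  emit 'b', narrow to [1/3, 2/3)
Step 2: interval [1/3, 2/3), width = 2/3 - 1/3 = 1/3
  'f': [1/3 + 1/3*0/1, 1/3 + 1/3*1/3) = [1/3, 4/9)
  'b': [1/3 + 1/3*1/3, 1/3 + 1/3*2/3) = [4/9, 5/9) <- contains code 19/36
  'e': [1/3 + 1/3*2/3, 1/3 + 1/3*5/6) = [5/9, 11/18)
  'd': [1/3 + 1/3*5/6, 1/3 + 1/3*1/1) = [11/18, 2/3)
  emit 'b', narrow to [4/9, 5/9)
Step 3: interval [4/9, 5/9), width = 5/9 - 4/9 = 1/9
  'f': [4/9 + 1/9*0/1, 4/9 + 1/9*1/3) = [4/9, 13/27)
  'b': [4/9 + 1/9*1/3, 4/9 + 1/9*2/3) = [13/27, 14/27)
  'e': [4/9 + 1/9*2/3, 4/9 + 1/9*5/6) = [14/27, 29/54) <- contains code 19/36
  'd': [4/9 + 1/9*5/6, 4/9 + 1/9*1/1) = [29/54, 5/9)
  emit 'e', narrow to [14/27, 29/54)

Answer: bbe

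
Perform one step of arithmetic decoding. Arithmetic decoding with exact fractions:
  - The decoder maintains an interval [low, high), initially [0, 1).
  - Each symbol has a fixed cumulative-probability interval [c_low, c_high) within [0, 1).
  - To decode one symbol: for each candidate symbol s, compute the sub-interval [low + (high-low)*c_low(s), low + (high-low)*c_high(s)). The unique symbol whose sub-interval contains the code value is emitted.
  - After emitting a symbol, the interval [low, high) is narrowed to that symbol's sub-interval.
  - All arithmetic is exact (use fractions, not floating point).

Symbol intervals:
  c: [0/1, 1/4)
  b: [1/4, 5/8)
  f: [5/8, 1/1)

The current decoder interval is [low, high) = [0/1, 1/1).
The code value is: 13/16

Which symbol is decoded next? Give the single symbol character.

Interval width = high − low = 1/1 − 0/1 = 1/1
Scaled code = (code − low) / width = (13/16 − 0/1) / 1/1 = 13/16
  c: [0/1, 1/4) 
  b: [1/4, 5/8) 
  f: [5/8, 1/1) ← scaled code falls here ✓

Answer: f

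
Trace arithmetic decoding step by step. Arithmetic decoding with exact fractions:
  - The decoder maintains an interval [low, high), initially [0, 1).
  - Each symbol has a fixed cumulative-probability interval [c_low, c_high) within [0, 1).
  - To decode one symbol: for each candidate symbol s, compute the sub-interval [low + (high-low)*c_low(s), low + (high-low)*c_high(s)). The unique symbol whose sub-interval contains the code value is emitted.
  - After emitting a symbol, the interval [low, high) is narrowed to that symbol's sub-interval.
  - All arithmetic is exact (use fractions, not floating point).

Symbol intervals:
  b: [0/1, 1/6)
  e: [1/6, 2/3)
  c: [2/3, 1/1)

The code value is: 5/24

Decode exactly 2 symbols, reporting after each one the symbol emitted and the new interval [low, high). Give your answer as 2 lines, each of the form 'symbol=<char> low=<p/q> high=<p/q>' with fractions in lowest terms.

Answer: symbol=e low=1/6 high=2/3
symbol=b low=1/6 high=1/4

Derivation:
Step 1: interval [0/1, 1/1), width = 1/1 - 0/1 = 1/1
  'b': [0/1 + 1/1*0/1, 0/1 + 1/1*1/6) = [0/1, 1/6)
  'e': [0/1 + 1/1*1/6, 0/1 + 1/1*2/3) = [1/6, 2/3) <- contains code 5/24
  'c': [0/1 + 1/1*2/3, 0/1 + 1/1*1/1) = [2/3, 1/1)
  emit 'e', narrow to [1/6, 2/3)
Step 2: interval [1/6, 2/3), width = 2/3 - 1/6 = 1/2
  'b': [1/6 + 1/2*0/1, 1/6 + 1/2*1/6) = [1/6, 1/4) <- contains code 5/24
  'e': [1/6 + 1/2*1/6, 1/6 + 1/2*2/3) = [1/4, 1/2)
  'c': [1/6 + 1/2*2/3, 1/6 + 1/2*1/1) = [1/2, 2/3)
  emit 'b', narrow to [1/6, 1/4)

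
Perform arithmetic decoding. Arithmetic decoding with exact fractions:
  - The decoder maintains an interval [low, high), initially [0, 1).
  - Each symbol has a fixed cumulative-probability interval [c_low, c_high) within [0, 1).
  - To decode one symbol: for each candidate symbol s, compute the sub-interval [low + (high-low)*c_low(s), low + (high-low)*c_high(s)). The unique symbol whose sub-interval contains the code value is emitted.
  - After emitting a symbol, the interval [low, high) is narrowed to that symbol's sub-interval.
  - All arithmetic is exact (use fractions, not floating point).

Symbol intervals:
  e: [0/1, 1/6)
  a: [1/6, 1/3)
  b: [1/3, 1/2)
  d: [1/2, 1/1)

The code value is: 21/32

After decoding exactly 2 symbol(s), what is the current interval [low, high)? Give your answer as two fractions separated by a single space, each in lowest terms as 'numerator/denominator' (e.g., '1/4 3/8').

Answer: 7/12 2/3

Derivation:
Step 1: interval [0/1, 1/1), width = 1/1 - 0/1 = 1/1
  'e': [0/1 + 1/1*0/1, 0/1 + 1/1*1/6) = [0/1, 1/6)
  'a': [0/1 + 1/1*1/6, 0/1 + 1/1*1/3) = [1/6, 1/3)
  'b': [0/1 + 1/1*1/3, 0/1 + 1/1*1/2) = [1/3, 1/2)
  'd': [0/1 + 1/1*1/2, 0/1 + 1/1*1/1) = [1/2, 1/1) <- contains code 21/32
  emit 'd', narrow to [1/2, 1/1)
Step 2: interval [1/2, 1/1), width = 1/1 - 1/2 = 1/2
  'e': [1/2 + 1/2*0/1, 1/2 + 1/2*1/6) = [1/2, 7/12)
  'a': [1/2 + 1/2*1/6, 1/2 + 1/2*1/3) = [7/12, 2/3) <- contains code 21/32
  'b': [1/2 + 1/2*1/3, 1/2 + 1/2*1/2) = [2/3, 3/4)
  'd': [1/2 + 1/2*1/2, 1/2 + 1/2*1/1) = [3/4, 1/1)
  emit 'a', narrow to [7/12, 2/3)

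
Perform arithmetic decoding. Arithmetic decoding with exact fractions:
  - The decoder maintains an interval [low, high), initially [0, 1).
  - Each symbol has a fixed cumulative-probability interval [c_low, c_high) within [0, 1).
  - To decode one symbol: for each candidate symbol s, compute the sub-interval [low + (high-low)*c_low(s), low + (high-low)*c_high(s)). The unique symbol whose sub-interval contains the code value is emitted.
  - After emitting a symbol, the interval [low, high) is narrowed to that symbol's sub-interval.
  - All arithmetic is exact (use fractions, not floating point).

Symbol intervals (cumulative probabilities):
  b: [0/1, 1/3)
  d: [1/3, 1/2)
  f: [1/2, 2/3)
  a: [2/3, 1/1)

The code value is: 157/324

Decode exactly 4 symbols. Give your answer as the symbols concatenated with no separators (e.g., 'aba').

Answer: daab

Derivation:
Step 1: interval [0/1, 1/1), width = 1/1 - 0/1 = 1/1
  'b': [0/1 + 1/1*0/1, 0/1 + 1/1*1/3) = [0/1, 1/3)
  'd': [0/1 + 1/1*1/3, 0/1 + 1/1*1/2) = [1/3, 1/2) <- contains code 157/324
  'f': [0/1 + 1/1*1/2, 0/1 + 1/1*2/3) = [1/2, 2/3)
  'a': [0/1 + 1/1*2/3, 0/1 + 1/1*1/1) = [2/3, 1/1)
  emit 'd', narrow to [1/3, 1/2)
Step 2: interval [1/3, 1/2), width = 1/2 - 1/3 = 1/6
  'b': [1/3 + 1/6*0/1, 1/3 + 1/6*1/3) = [1/3, 7/18)
  'd': [1/3 + 1/6*1/3, 1/3 + 1/6*1/2) = [7/18, 5/12)
  'f': [1/3 + 1/6*1/2, 1/3 + 1/6*2/3) = [5/12, 4/9)
  'a': [1/3 + 1/6*2/3, 1/3 + 1/6*1/1) = [4/9, 1/2) <- contains code 157/324
  emit 'a', narrow to [4/9, 1/2)
Step 3: interval [4/9, 1/2), width = 1/2 - 4/9 = 1/18
  'b': [4/9 + 1/18*0/1, 4/9 + 1/18*1/3) = [4/9, 25/54)
  'd': [4/9 + 1/18*1/3, 4/9 + 1/18*1/2) = [25/54, 17/36)
  'f': [4/9 + 1/18*1/2, 4/9 + 1/18*2/3) = [17/36, 13/27)
  'a': [4/9 + 1/18*2/3, 4/9 + 1/18*1/1) = [13/27, 1/2) <- contains code 157/324
  emit 'a', narrow to [13/27, 1/2)
Step 4: interval [13/27, 1/2), width = 1/2 - 13/27 = 1/54
  'b': [13/27 + 1/54*0/1, 13/27 + 1/54*1/3) = [13/27, 79/162) <- contains code 157/324
  'd': [13/27 + 1/54*1/3, 13/27 + 1/54*1/2) = [79/162, 53/108)
  'f': [13/27 + 1/54*1/2, 13/27 + 1/54*2/3) = [53/108, 40/81)
  'a': [13/27 + 1/54*2/3, 13/27 + 1/54*1/1) = [40/81, 1/2)
  emit 'b', narrow to [13/27, 79/162)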